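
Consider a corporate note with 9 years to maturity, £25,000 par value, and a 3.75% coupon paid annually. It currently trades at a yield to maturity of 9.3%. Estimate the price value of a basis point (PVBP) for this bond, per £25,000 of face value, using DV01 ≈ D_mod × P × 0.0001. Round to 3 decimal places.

Periodic yield y = 0.093.
  t   CF        PV=CF/(1+0.093)^t    t·PV
  1       937.50       857.7310       857.7310
  2       937.50       784.7493     1,569.4987
  3       937.50       717.9774     2,153.9323
  4       937.50       656.8869     2,627.5478
  5       937.50       600.9945     3,004.9723
  6       937.50       549.8577     3,299.1462
  7       937.50       503.0720     3,521.5040
  8       937.50       460.2672     3,682.1372
  9    25,937.50    11,650.5561   104,855.0052
  Σ                 16,782.0921   125,571.4745
P = 16,782.0921; D_Mac = 7.48247 yrs; D_mod = 6.84581 yrs.
DV01 ≈ 6.84581 × 16,782.0921 × 0.0001 = 11.488698.

£11.489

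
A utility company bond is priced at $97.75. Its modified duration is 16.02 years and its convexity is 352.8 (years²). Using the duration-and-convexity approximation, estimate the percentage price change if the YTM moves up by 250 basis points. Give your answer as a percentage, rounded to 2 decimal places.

Duration effect: -D_mod·Δy = -16.02 × (+0.025) = -0.400500
Convexity effect: ½·C·(Δy)² = 0.5 × 352.8 × (0.025)² = +0.1102500
ΔP/P ≈ -0.400500 + 0.1102500 = -0.290250
= -29.0250%.

-29.03%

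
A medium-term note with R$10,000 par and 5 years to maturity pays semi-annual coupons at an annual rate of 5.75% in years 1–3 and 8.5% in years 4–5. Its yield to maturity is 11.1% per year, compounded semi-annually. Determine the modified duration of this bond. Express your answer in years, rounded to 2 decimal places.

4.10 years

Periodic yield y = 0.0555. First find Macaulay duration:
  t   CF        PV=CF/(1+0.0555)^t    t·PV
  1       287.50       272.3828       272.3828
  2       287.50       258.0604       516.1208
  3       287.50       244.4911       733.4734
  4       287.50       231.6354       926.5415
  5       287.50       219.4556     1,097.2780
  6       287.50       207.9162     1,247.4975
  7       425.00       291.1932     2,038.3526
  8       425.00       275.8818     2,207.0543
  9       425.00       261.3754     2,352.3790
  10   10,425.00     6,074.2643    60,742.6433
  Σ                  8,336.6563    72,133.7232
P = 8,336.6563; Macaulay duration = 72,133.7232 / 8,336.6563 = 8.65260 half-year periods = 4.32630 years.
Modified duration = D_Mac / (1 + y) = 4.32630 / 1.0555 = 4.09881 years.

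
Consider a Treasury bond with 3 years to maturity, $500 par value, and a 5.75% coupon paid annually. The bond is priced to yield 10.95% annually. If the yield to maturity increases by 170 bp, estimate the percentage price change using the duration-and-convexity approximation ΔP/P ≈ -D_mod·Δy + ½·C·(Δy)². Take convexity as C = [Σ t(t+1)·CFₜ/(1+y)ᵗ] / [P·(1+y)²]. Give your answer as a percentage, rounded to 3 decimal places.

With y = 0.1095:
  t   CF        PV=CF/(1+0.1095)^t    t·PV        t(t+1)·PV
  1        28.75        25.9126        25.9126          51.8251
  2        28.75        23.3552        46.7104         140.1311
  3       528.75       387.1404     1,161.4211       4,645.6844
  Σ                    436.4081     1,234.0440       4,837.6407
P = 436.4081; D_Mac = 2.82773 yrs; D_mod = 2.54865 yrs; C = 9.00505.
Duration effect: -2.54865 × (+0.017) = -0.043327
Convexity effect: 0.5 × 9.00505 × (0.017)² = +0.0013012
ΔP/P ≈ -0.043327 + 0.0013012 = -0.042026 = -4.2026%.

-4.203%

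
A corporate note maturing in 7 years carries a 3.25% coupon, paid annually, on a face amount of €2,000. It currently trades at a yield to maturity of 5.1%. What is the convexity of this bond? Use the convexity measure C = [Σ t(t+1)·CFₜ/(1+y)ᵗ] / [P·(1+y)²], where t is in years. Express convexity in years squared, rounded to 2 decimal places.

With y = 0.051:
  t   CF        PV=CF/(1+0.051)^t    t·PV        t(t+1)·PV
  1        65.00        61.8459        61.8459         123.6917
  2        65.00        58.8448       117.6896         353.0687
  3        65.00        55.9893       167.9680         671.8719
  4        65.00        53.2724       213.0897       1,065.4486
  5        65.00        50.6874       253.4369       1,520.6212
  6        65.00        48.2278       289.3665       2,025.5658
  7     2,065.00     1,457.8104    10,204.6728      81,637.3823
  Σ                  1,786.6779    11,308.0693      87,397.6501
P = 1,786.6779.
Convexity = Σ t(t+1)·PV / [P·(1+y)²] = 87,397.6501 / (1,786.6779 × 1.104601) = 44.28412.

44.28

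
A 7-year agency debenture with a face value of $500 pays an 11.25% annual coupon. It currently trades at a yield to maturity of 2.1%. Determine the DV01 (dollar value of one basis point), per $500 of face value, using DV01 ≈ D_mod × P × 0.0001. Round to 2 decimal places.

Periodic yield y = 0.021.
  t   CF        PV=CF/(1+0.021)^t    t·PV
  1        56.25        55.0930        55.0930
  2        56.25        53.9599       107.9198
  3        56.25        52.8500       158.5501
  4        56.25        51.7630       207.0521
  5        56.25        50.6983       253.4917
  6        56.25        49.6556       297.9335
  7       556.25       480.9388     3,366.5717
  Σ                    794.9587     4,446.6119
P = 794.9587; D_Mac = 5.59351 yrs; D_mod = 5.47847 yrs.
DV01 ≈ 5.47847 × 794.9587 × 0.0001 = 0.435515.

$0.44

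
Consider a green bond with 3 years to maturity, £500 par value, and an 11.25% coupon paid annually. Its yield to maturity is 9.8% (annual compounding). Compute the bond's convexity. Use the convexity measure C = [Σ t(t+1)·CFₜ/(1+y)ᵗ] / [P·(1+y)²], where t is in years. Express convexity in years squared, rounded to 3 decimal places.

With y = 0.098:
  t   CF        PV=CF/(1+0.098)^t    t·PV        t(t+1)·PV
  1        56.25        51.2295        51.2295         102.4590
  2        56.25        46.6571        93.3142         279.9427
  3       556.25       420.2067     1,260.6202       5,042.4808
  Σ                    518.0933     1,405.1639       5,424.8824
P = 518.0933.
Convexity = Σ t(t+1)·PV / [P·(1+y)²] = 5,424.8824 / (518.0933 × 1.205604) = 8.68516.

8.685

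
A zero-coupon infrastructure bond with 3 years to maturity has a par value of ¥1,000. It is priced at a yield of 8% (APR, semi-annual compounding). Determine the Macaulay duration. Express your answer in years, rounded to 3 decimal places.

A zero-coupon bond has a single cash flow at maturity, so its Macaulay duration equals its maturity: 3 years.
(Equivalently: 6 semi-annual periods ÷ 2 = 3 years.)

3.000 years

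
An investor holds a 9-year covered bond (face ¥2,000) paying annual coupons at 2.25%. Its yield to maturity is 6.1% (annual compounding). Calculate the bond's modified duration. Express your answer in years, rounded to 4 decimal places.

Periodic yield y = 0.061. First find Macaulay duration:
  t   CF        PV=CF/(1+0.061)^t    t·PV
  1        45.00        42.4128        42.4128
  2        45.00        39.9744        79.9488
  3        45.00        37.6761       113.0284
  4        45.00        35.5100       142.0401
  5        45.00        33.4684       167.3422
  6        45.00        31.5443       189.2655
  7        45.00        29.7307       208.1148
  8        45.00        28.0214       224.1710
  9     2,045.00     1,200.2034    10,801.8307
  Σ                  1,478.5415    11,968.1543
P = 1,478.5415; Macaulay duration = 11,968.1543 / 1,478.5415 = 8.09457 years.
Modified duration = D_Mac / (1 + y) = 8.09457 / 1.061 = 7.62919 years.

7.6292 years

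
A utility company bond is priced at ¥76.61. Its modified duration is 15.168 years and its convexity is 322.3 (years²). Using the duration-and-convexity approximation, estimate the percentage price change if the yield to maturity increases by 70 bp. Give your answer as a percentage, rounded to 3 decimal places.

-9.828%

Duration effect: -D_mod·Δy = -15.168 × (+0.007) = -0.106176
Convexity effect: ½·C·(Δy)² = 0.5 × 322.3 × (0.007)² = +0.00789635
ΔP/P ≈ -0.106176 + 0.00789635 = -0.09827965
= -9.827965%.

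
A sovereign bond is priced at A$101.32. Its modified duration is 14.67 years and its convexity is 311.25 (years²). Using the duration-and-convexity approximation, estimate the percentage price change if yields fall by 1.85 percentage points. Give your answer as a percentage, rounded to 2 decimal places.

+32.47%

Duration effect: -D_mod·Δy = -14.67 × (-0.0185) = +0.271395
Convexity effect: ½·C·(Δy)² = 0.5 × 311.25 × (-0.0185)² = +0.05326265625
ΔP/P ≈ +0.271395 + 0.05326265625 = +0.32465765625
= +32.465765625%.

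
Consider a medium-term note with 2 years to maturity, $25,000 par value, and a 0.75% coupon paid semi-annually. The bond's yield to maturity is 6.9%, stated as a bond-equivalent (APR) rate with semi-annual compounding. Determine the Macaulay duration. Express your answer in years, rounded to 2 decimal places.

Periodic yield y = 0.0345. Discount each cash flow and weight by its period:
  t   CF        PV=CF/(1+0.0345)^t    t·PV
  1        93.75        90.6235        90.6235
  2        93.75        87.6012       175.2025
  3        93.75        84.6798       254.0394
  4    25,093.75    21,910.0610    87,640.2441
  Σ                 22,172.9655    88,160.1094
Price P = Σ PV = 22,172.9655.
Macaulay duration = Σ(t·PV) / P = 88,160.1094 / 22,172.9655 = 3.97602 half-year periods.
In years: 3.97602 / 2 = 1.98801 years.

1.99 years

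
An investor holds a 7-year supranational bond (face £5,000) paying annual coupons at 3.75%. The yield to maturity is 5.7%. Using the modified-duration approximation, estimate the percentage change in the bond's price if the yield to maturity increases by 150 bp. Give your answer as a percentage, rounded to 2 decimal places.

-8.85%

Periodic yield y = 0.057. Modified duration first:
  t   CF        PV=CF/(1+0.057)^t    t·PV
  1       187.50       177.3888       177.3888
  2       187.50       167.8229       335.6459
  3       187.50       158.7729       476.3186
  4       187.50       150.2109       600.8434
  5       187.50       142.1106       710.5528
  6       187.50       134.4471       806.6824
  7     5,187.50     3,519.1129    24,633.7902
  Σ                  4,449.8660    27,741.2222
P = 4,449.8660; D_Mac = 6.23417 yrs; D_mod = 6.23417/(1+0.057) = 5.89799 yrs.
ΔP/P ≈ -D_mod · Δy = -5.89799 × (+0.015) = -0.088470 = -8.8470%.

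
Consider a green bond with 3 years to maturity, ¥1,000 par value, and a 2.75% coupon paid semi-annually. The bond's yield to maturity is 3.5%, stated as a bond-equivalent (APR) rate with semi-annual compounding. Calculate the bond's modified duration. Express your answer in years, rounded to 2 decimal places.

Periodic yield y = 0.0175. First find Macaulay duration:
  t   CF        PV=CF/(1+0.0175)^t    t·PV
  1        13.75        13.5135        13.5135
  2        13.75        13.2811        26.5622
  3        13.75        13.0527        39.1580
  4        13.75        12.8282        51.3127
  5        13.75        12.6075        63.0377
  6     1,013.75       913.5333     5,481.1995
  Σ                    978.8163     5,674.7837
P = 978.8163; Macaulay duration = 5,674.7837 / 978.8163 = 5.79760 half-year periods = 2.89880 years.
Modified duration = D_Mac / (1 + y) = 2.89880 / 1.0175 = 2.84894 years.

2.85 years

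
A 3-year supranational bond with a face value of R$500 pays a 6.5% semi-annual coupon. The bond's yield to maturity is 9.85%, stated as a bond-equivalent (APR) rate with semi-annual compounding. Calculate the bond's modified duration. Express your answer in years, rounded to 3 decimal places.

2.632 years

Periodic yield y = 0.04925. First find Macaulay duration:
  t   CF        PV=CF/(1+0.04925)^t    t·PV
  1        16.25        15.4873        15.4873
  2        16.25        14.7603        29.5206
  3        16.25        14.0675        42.2025
  4        16.25        13.4072        53.6287
  5        16.25        12.7779        63.8894
  6       516.25       386.8888     2,321.3330
  Σ                    457.3889     2,526.0614
P = 457.3889; Macaulay duration = 2,526.0614 / 457.3889 = 5.52279 half-year periods = 2.76139 years.
Modified duration = D_Mac / (1 + y) = 2.76139 / 1.04925 = 2.63178 years.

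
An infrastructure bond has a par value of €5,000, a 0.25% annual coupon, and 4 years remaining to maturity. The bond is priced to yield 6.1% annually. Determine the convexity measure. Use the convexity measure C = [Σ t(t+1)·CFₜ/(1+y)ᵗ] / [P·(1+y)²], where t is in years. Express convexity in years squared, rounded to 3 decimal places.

With y = 0.061:
  t   CF        PV=CF/(1+0.061)^t    t·PV        t(t+1)·PV
  1        12.50        11.7813        11.7813          23.5627
  2        12.50        11.1040        22.2080          66.6240
  3        12.50        10.4656        31.3968         125.5871
  4     5,012.50     3,955.4222    15,821.6889      79,108.4446
  Σ                  3,988.7732    15,887.0750      79,324.2184
P = 3,988.7732.
Convexity = Σ t(t+1)·PV / [P·(1+y)²] = 79,324.2184 / (3,988.7732 × 1.125721) = 17.66590.

17.666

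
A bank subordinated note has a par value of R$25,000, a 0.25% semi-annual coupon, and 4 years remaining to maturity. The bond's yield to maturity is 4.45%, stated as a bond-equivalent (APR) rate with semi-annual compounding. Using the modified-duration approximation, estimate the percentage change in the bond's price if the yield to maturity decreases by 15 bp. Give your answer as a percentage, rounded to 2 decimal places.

+0.58%

Periodic yield y = 0.02225. Modified duration first:
  t   CF        PV=CF/(1+0.02225)^t    t·PV
  1        31.25        30.5698        30.5698
  2        31.25        29.9044        59.8089
  3        31.25        29.2536        87.7607
  4        31.25        28.6168       114.4673
  5        31.25        27.9940       139.9698
  6        31.25        27.3847       164.3079
  7        31.25        26.7886       187.5203
  8    25,031.25    20,990.6353   167,925.0827
  Σ                 21,191.1472   168,709.4875
P = 21,191.1472; D_Mac = 7.96132 half-year periods = 3.98066 yrs; D_mod = 3.98066/(1+0.02225) = 3.89402 yrs.
ΔP/P ≈ -D_mod · Δy = -3.89402 × (-0.0015) = +0.005841 = +0.5841%.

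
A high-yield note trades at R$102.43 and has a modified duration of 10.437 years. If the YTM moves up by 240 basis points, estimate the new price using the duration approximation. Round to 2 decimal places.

R$76.77

Duration approximation: ΔP/P ≈ -D_mod · Δy = -10.437 × (+0.024) = -0.250488.
New price ≈ 102.43 × (1 - 0.250488) = 76.77251416.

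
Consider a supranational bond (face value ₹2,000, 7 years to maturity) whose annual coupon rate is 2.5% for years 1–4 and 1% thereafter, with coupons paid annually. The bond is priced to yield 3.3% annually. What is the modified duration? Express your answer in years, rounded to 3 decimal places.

Periodic yield y = 0.033. First find Macaulay duration:
  t   CF        PV=CF/(1+0.033)^t    t·PV
  1        50.00        48.4027        48.4027
  2        50.00        46.8564        93.7129
  3        50.00        45.3596       136.0787
  4        50.00        43.9105       175.6421
  5        20.00        17.0031        85.0156
  6        20.00        16.4599        98.7596
  7     2,020.00     1,609.3449    11,265.4141
  Σ                  1,827.3372    11,903.0257
P = 1,827.3372; Macaulay duration = 11,903.0257 / 1,827.3372 = 6.51386 years.
Modified duration = D_Mac / (1 + y) = 6.51386 / 1.033 = 6.30577 years.

6.306 years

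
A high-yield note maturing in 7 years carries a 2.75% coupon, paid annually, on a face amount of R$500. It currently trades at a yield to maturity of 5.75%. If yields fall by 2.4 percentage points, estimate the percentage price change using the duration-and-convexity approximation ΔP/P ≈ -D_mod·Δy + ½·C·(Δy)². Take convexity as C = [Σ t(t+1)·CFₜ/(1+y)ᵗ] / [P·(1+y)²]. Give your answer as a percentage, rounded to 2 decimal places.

With y = 0.0575:
  t   CF        PV=CF/(1+0.0575)^t    t·PV        t(t+1)·PV
  1        13.75        13.0024        13.0024          26.0047
  2        13.75        12.2954        24.5908          73.7723
  3        13.75        11.6268        34.8805         139.5220
  4        13.75        10.9946        43.9786         219.8929
  5        13.75        10.3968        51.9841         311.9048
  6        13.75         9.8315        58.9891         412.9236
  7       513.75       347.3675     2,431.5726      19,452.5809
  Σ                    415.5151     2,658.9980      20,636.6012
P = 415.5151; D_Mac = 6.39928 yrs; D_mod = 6.05133 yrs; C = 44.41101.
Duration effect: -6.05133 × (-0.024) = +0.145232
Convexity effect: 0.5 × 44.41101 × (-0.024)² = +0.0127904
ΔP/P ≈ +0.145232 + 0.0127904 = +0.158022 = +15.8022%.

+15.80%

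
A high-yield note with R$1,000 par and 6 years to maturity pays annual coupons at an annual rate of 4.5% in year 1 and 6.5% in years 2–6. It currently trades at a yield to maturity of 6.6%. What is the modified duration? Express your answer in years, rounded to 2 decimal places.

4.91 years

Periodic yield y = 0.066. First find Macaulay duration:
  t   CF        PV=CF/(1+0.066)^t    t·PV
  1        45.00        42.2139        42.2139
  2        65.00        57.2004       114.4008
  3        65.00        53.6589       160.9767
  4        65.00        50.3367       201.3467
  5        65.00        47.2201       236.1007
  6     1,065.00       725.7823     4,354.6939
  Σ                    976.4123     5,109.7327
P = 976.4123; Macaulay duration = 5,109.7327 / 976.4123 = 5.23317 years.
Modified duration = D_Mac / (1 + y) = 5.23317 / 1.066 = 4.90917 years.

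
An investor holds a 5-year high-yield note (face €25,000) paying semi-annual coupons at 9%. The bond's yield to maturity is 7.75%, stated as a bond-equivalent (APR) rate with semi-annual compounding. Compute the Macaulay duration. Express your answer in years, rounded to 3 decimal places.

4.159 years

Periodic yield y = 0.03875. Discount each cash flow and weight by its period:
  t   CF        PV=CF/(1+0.03875)^t    t·PV
  1     1,125.00     1,083.0325     1,083.0325
  2     1,125.00     1,042.6306     2,085.2611
  3     1,125.00     1,003.7358     3,011.2074
  4     1,125.00       966.2920     3,865.1679
  5     1,125.00       930.2450     4,651.2249
  6     1,125.00       895.5427     5,373.2562
  7     1,125.00       862.1350     6,034.9448
  8     1,125.00       829.9735     6,639.7880
  9     1,125.00       799.0118     7,191.1062
  10   26,125.00    17,862.6517   178,626.5175
  Σ                 26,275.2505   218,561.5066
Price P = Σ PV = 26,275.2505.
Macaulay duration = Σ(t·PV) / P = 218,561.5066 / 26,275.2505 = 8.31815 half-year periods.
In years: 8.31815 / 2 = 4.15908 years.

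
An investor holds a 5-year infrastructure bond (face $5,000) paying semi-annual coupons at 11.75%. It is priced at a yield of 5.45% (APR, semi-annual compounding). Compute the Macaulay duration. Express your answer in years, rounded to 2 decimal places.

4.06 years

Periodic yield y = 0.02725. Discount each cash flow and weight by its period:
  t   CF        PV=CF/(1+0.02725)^t    t·PV
  1       293.75       285.9577       285.9577
  2       293.75       278.3720       556.7440
  3       293.75       270.9876       812.9628
  4       293.75       263.7991     1,055.1963
  5       293.75       256.8012     1,284.0062
  6       293.75       249.9890     1,499.9343
  7       293.75       243.3576     1,703.5029
  8       293.75       236.9020     1,895.2158
  9       293.75       230.6176     2,075.5588
  10    5,293.75     4,045.7769    40,457.7688
  Σ                  6,362.5607    51,626.8475
Price P = Σ PV = 6,362.5607.
Macaulay duration = Σ(t·PV) / P = 51,626.8475 / 6,362.5607 = 8.11416 half-year periods.
In years: 8.11416 / 2 = 4.05708 years.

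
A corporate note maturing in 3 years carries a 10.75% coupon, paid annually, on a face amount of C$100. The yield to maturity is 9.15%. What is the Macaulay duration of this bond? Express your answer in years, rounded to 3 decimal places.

Periodic yield y = 0.0915. Discount each cash flow and weight by its year:
  t   CF        PV=CF/(1+0.0915)^t    t·PV
  1        10.75         9.8488         9.8488
  2        10.75         9.0232        18.0464
  3       110.75        85.1672       255.5017
  Σ                    104.0393       283.3969
Price P = Σ PV = 104.0393.
Macaulay duration = Σ(t·PV) / P = 283.3969 / 104.0393 = 2.72394 years.

2.724 years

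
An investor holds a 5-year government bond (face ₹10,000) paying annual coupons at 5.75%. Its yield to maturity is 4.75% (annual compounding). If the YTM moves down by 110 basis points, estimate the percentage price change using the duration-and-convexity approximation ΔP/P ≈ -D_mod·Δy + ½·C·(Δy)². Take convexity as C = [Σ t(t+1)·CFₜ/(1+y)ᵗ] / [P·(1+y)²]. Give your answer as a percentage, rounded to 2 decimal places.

With y = 0.0475:
  t   CF        PV=CF/(1+0.0475)^t    t·PV        t(t+1)·PV
  1       575.00       548.9260       548.9260       1,097.8520
  2       575.00       524.0344     1,048.0688       3,144.2063
  3       575.00       500.2715     1,500.8145       6,003.2578
  4       575.00       477.5861     1,910.3446       9,551.7229
  5    10,575.00     8,385.1381    41,925.6903     251,554.1420
  Σ                 10,435.9561    46,933.8441     271,351.1810
P = 10,435.9561; D_Mac = 4.49732 yrs; D_mod = 4.29339 yrs; C = 23.69689.
Duration effect: -4.29339 × (-0.011) = +0.047227
Convexity effect: 0.5 × 23.69689 × (-0.011)² = +0.0014337
ΔP/P ≈ +0.047227 + 0.0014337 = +0.048661 = +4.8661%.

+4.87%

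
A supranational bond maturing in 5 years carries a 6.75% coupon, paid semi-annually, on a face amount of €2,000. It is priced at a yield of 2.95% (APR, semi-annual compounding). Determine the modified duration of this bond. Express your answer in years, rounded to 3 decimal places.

4.324 years

Periodic yield y = 0.01475. First find Macaulay duration:
  t   CF        PV=CF/(1+0.01475)^t    t·PV
  1        67.50        66.5188        66.5188
  2        67.50        65.5520       131.1039
  3        67.50        64.5991       193.7974
  4        67.50        63.6601       254.6405
  5        67.50        62.7348       313.6740
  6        67.50        61.8229       370.9374
  7        67.50        60.9243       426.4699
  8        67.50        60.0387       480.3096
  9        67.50        59.1660       532.4940
  10    2,067.50     1,785.8909    17,858.9088
  Σ                  2,350.9076    20,628.8543
P = 2,350.9076; Macaulay duration = 20,628.8543 / 2,350.9076 = 8.77485 half-year periods = 4.38742 years.
Modified duration = D_Mac / (1 + y) = 4.38742 / 1.01475 = 4.32365 years.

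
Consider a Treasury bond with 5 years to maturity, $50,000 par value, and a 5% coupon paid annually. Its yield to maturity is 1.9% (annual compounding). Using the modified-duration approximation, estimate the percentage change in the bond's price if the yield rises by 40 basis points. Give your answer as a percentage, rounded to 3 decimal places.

Periodic yield y = 0.019. Modified duration first:
  t   CF        PV=CF/(1+0.019)^t    t·PV
  1     2,500.00     2,453.3857     2,453.3857
  2     2,500.00     2,407.6405     4,815.2810
  3     2,500.00     2,362.7483     7,088.2449
  4     2,500.00     2,318.6931     9,274.7725
  5    52,500.00    47,784.6471   238,923.2357
  Σ                 57,327.1147   262,554.9197
P = 57,327.1147; D_Mac = 4.57994 yrs; D_mod = 4.57994/(1+0.019) = 4.49455 yrs.
ΔP/P ≈ -D_mod · Δy = -4.49455 × (+0.004) = -0.017978 = -1.7978%.

-1.798%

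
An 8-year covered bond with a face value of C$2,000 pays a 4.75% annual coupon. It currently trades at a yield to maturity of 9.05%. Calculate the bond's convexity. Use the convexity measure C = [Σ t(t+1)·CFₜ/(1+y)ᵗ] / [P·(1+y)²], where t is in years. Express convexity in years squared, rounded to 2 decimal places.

47.11

With y = 0.0905:
  t   CF        PV=CF/(1+0.0905)^t    t·PV        t(t+1)·PV
  1        95.00        87.1160        87.1160         174.2320
  2        95.00        79.8863       159.7726         479.3178
  3        95.00        73.2566       219.7697         879.0789
  4        95.00        67.1770       268.7082       1,343.5410
  5        95.00        61.6021       308.0103       1,848.0619
  6        95.00        56.4897       338.9384       2,372.5691
  7        95.00        51.8017       362.6118       2,900.8946
  8     2,095.00     1,047.5594     8,380.4754      75,424.2785
  Σ                  1,524.8888    10,125.4025      85,421.9737
P = 1,524.8888.
Convexity = Σ t(t+1)·PV / [P·(1+y)²] = 85,421.9737 / (1,524.8888 × 1.189190) = 47.10642.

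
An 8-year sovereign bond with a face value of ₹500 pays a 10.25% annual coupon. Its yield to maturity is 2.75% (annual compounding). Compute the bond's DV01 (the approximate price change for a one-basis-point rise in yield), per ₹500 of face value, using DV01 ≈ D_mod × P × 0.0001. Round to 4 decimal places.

Periodic yield y = 0.0275.
  t   CF        PV=CF/(1+0.0275)^t    t·PV
  1        51.25        49.8783        49.8783
  2        51.25        48.5434        97.0868
  3        51.25        47.2442       141.7326
  4        51.25        45.9797       183.9190
  5        51.25        44.7491       223.7457
  6        51.25        43.5515       261.3089
  7        51.25        42.3859       296.7011
  8       551.25       443.7046     3,549.6370
  Σ                    766.0368     4,804.0093
P = 766.0368; D_Mac = 6.27125 yrs; D_mod = 6.10341 yrs.
DV01 ≈ 6.10341 × 766.0368 × 0.0001 = 0.467543.

₹0.4675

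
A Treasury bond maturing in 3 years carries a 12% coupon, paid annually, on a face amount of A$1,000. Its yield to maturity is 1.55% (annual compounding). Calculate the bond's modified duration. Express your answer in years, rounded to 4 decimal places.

2.6879 years

Periodic yield y = 0.0155. First find Macaulay duration:
  t   CF        PV=CF/(1+0.0155)^t    t·PV
  1       120.00       118.1684       118.1684
  2       120.00       116.3647       232.7295
  3     1,120.00     1,069.4937     3,208.4812
  Σ                  1,304.0268     3,559.3790
P = 1,304.0268; Macaulay duration = 3,559.3790 / 1,304.0268 = 2.72953 years.
Modified duration = D_Mac / (1 + y) = 2.72953 / 1.0155 = 2.68787 years.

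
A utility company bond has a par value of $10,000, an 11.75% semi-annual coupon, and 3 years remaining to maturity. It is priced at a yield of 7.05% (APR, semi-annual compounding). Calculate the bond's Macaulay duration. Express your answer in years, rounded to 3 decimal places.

2.638 years

Periodic yield y = 0.03525. Discount each cash flow and weight by its period:
  t   CF        PV=CF/(1+0.03525)^t    t·PV
  1       587.50       567.4958       567.4958
  2       587.50       548.1727     1,096.3454
  3       587.50       529.5075     1,588.5226
  4       587.50       511.4779     2,045.9118
  5       587.50       494.0623     2,470.3113
  6    10,587.50     8,600.4661    51,602.7966
  Σ                 11,251.1823    59,371.3834
Price P = Σ PV = 11,251.1823.
Macaulay duration = Σ(t·PV) / P = 59,371.3834 / 11,251.1823 = 5.27690 half-year periods.
In years: 5.27690 / 2 = 2.63845 years.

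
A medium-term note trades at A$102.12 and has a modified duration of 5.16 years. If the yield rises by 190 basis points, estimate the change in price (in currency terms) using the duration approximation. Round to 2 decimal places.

-A$10.01

Duration approximation: ΔP/P ≈ -D_mod · Δy = -5.16 × (+0.019) = -0.098040.
ΔP ≈ 102.12 × (-0.098040) = -10.0118448.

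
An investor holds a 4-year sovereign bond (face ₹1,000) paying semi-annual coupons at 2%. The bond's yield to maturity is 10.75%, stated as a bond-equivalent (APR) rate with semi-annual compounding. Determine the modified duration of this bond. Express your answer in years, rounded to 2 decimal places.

3.64 years

Periodic yield y = 0.05375. First find Macaulay duration:
  t   CF        PV=CF/(1+0.05375)^t    t·PV
  1        10.00         9.4899         9.4899
  2        10.00         9.0059        18.0117
  3        10.00         8.5465        25.6394
  4        10.00         8.1105        32.4422
  5        10.00         7.6968        38.4842
  6        10.00         7.3042        43.8254
  7        10.00         6.9317        48.5216
  8     1,010.00       664.3863     5,315.0905
  Σ                    721.4718     5,531.5048
P = 721.4718; Macaulay duration = 5,531.5048 / 721.4718 = 7.66697 half-year periods = 3.83349 years.
Modified duration = D_Mac / (1 + y) = 3.83349 / 1.05375 = 3.63795 years.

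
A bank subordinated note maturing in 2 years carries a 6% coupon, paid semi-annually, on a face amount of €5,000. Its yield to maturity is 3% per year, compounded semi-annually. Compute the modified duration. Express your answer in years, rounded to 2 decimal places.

1.89 years

Periodic yield y = 0.015. First find Macaulay duration:
  t   CF        PV=CF/(1+0.015)^t    t·PV
  1       150.00       147.7833       147.7833
  2       150.00       145.5993       291.1985
  3       150.00       143.4475       430.3426
  4     5,150.00     4,852.2488    19,408.9951
  Σ                  5,289.0788    20,278.3196
P = 5,289.0788; Macaulay duration = 20,278.3196 / 5,289.0788 = 3.83400 half-year periods = 1.91700 years.
Modified duration = D_Mac / (1 + y) = 1.91700 / 1.015 = 1.88867 years.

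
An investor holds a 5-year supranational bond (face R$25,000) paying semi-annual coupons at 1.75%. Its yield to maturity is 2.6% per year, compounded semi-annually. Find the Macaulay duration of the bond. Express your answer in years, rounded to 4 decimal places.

Periodic yield y = 0.013. Discount each cash flow and weight by its period:
  t   CF        PV=CF/(1+0.013)^t    t·PV
  1       218.75       215.9427       215.9427
  2       218.75       213.1715       426.3430
  3       218.75       210.4358       631.3075
  4       218.75       207.7353       830.9412
  5       218.75       205.0694     1,025.3469
  6       218.75       202.4377     1,214.6262
  7       218.75       199.8398     1,398.8785
  8       218.75       197.2752     1,578.2016
  9       218.75       194.7435     1,752.6918
  10   25,218.75    22,163.0284   221,630.2839
  Σ                 24,009.6794   230,704.5634
Price P = Σ PV = 24,009.6794.
Macaulay duration = Σ(t·PV) / P = 230,704.5634 / 24,009.6794 = 9.60881 half-year periods.
In years: 9.60881 / 2 = 4.80441 years.

4.8044 years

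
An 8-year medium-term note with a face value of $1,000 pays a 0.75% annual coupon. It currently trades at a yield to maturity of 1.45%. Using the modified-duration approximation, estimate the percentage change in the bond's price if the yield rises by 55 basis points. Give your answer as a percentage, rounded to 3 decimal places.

-4.222%

Periodic yield y = 0.0145. Modified duration first:
  t   CF        PV=CF/(1+0.0145)^t    t·PV
  1         7.50         7.3928         7.3928
  2         7.50         7.2871        14.5743
  3         7.50         7.1830        21.5490
  4         7.50         7.0803        28.3213
  5         7.50         6.9791        34.8956
  6         7.50         6.8794        41.2762
  7         7.50         6.7810        47.4673
  8     1,007.50       897.9014     7,183.2111
  Σ                    947.4842     7,378.6877
P = 947.4842; D_Mac = 7.78766 yrs; D_mod = 7.78766/(1+0.0145) = 7.67636 yrs.
ΔP/P ≈ -D_mod · Δy = -7.67636 × (+0.0055) = -0.042220 = -4.2220%.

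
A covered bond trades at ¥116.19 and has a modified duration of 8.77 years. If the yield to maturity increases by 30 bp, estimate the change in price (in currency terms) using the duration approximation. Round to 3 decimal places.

-¥3.057

Duration approximation: ΔP/P ≈ -D_mod · Δy = -8.77 × (+0.003) = -0.026310.
ΔP ≈ 116.19 × (-0.026310) = -3.0569589.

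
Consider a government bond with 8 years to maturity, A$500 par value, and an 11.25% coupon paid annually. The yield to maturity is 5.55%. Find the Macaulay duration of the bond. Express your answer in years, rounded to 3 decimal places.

6.022 years

Periodic yield y = 0.0555. Discount each cash flow and weight by its year:
  t   CF        PV=CF/(1+0.0555)^t    t·PV
  1        56.25        53.2923        53.2923
  2        56.25        50.4901       100.9802
  3        56.25        47.8352       143.5057
  4        56.25        45.3200       181.2799
  5        56.25        42.9370       214.6848
  6        56.25        40.6793       244.0756
  7        56.25        38.5403       269.7820
  8       556.25       361.0806     2,888.6446
  Σ                    680.1746     4,096.2449
Price P = Σ PV = 680.1746.
Macaulay duration = Σ(t·PV) / P = 4,096.2449 / 680.1746 = 6.02234 years.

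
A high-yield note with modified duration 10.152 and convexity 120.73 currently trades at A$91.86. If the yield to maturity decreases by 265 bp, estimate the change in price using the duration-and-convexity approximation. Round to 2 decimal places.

Duration effect: -D_mod·Δy = -10.152 × (-0.0265) = +0.269028
Convexity effect: ½·C·(Δy)² = 0.5 × 120.73 × (-0.0265)² = +0.04239132125
ΔP/P ≈ +0.269028 + 0.04239132125 = +0.31141932125
ΔP ≈ 91.86 × (+0.31141932125) = +28.606978850025.

+A$28.61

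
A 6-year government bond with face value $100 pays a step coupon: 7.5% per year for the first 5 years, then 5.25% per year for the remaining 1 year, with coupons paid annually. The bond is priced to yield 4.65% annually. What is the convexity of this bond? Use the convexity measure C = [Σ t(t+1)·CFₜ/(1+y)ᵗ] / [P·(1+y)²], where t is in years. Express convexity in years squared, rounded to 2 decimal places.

With y = 0.0465:
  t   CF        PV=CF/(1+0.0465)^t    t·PV        t(t+1)·PV
  1         7.50         7.1667         7.1667          14.3335
  2         7.50         6.8483        13.6966          41.0898
  3         7.50         6.5440        19.6320          78.5280
  4         7.50         6.2532        25.0129         125.0646
  5         7.50         5.9754        29.8769         179.2612
  6       105.25        80.1284       480.7707       3,365.3946
  Σ                    112.9161       576.1558       3,803.6718
P = 112.9161.
Convexity = Σ t(t+1)·PV / [P·(1+y)²] = 3,803.6718 / (112.9161 × 1.095162) = 30.75875.

30.76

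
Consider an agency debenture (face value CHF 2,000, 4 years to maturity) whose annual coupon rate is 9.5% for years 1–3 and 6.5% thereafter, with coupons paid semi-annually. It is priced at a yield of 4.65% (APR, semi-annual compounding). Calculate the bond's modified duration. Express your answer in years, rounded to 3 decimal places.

Periodic yield y = 0.02325. First find Macaulay duration:
  t   CF        PV=CF/(1+0.02325)^t    t·PV
  1        95.00        92.8414        92.8414
  2        95.00        90.7319       181.4638
  3        95.00        88.6703       266.0110
  4        95.00        86.6556       346.6224
  5        95.00        84.6866       423.4331
  6        95.00        82.7624       496.5744
  7        65.00        55.3402       387.3817
  8     2,065.00     1,718.1696    13,745.3568
  Σ                  2,299.8582    15,939.6847
P = 2,299.8582; Macaulay duration = 15,939.6847 / 2,299.8582 = 6.93073 half-year periods = 3.46536 years.
Modified duration = D_Mac / (1 + y) = 3.46536 / 1.02325 = 3.38662 years.

3.387 years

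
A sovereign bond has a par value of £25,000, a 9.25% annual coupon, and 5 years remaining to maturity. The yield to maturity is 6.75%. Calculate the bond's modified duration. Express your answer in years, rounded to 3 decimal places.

Periodic yield y = 0.0675. First find Macaulay duration:
  t   CF        PV=CF/(1+0.0675)^t    t·PV
  1     2,312.50     2,166.2763     2,166.2763
  2     2,312.50     2,029.2987     4,058.5974
  3     2,312.50     1,900.9824     5,702.9471
  4     2,312.50     1,780.7797     7,123.1190
  5    27,312.50    19,702.5317    98,512.6587
  Σ                 27,579.8689   117,563.5985
P = 27,579.8689; Macaulay duration = 117,563.5985 / 27,579.8689 = 4.26266 years.
Modified duration = D_Mac / (1 + y) = 4.26266 / 1.0675 = 3.99312 years.

3.993 years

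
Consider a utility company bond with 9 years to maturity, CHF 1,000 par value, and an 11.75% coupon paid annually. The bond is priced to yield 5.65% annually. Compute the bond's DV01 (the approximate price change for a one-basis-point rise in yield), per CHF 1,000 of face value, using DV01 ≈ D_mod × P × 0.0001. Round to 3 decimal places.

CHF 0.875

Periodic yield y = 0.0565.
  t   CF        PV=CF/(1+0.0565)^t    t·PV
  1       117.50       111.2163       111.2163
  2       117.50       105.2686       210.5372
  3       117.50        99.6390       298.9170
  4       117.50        94.3105       377.2418
  5       117.50        89.2669       446.3344
  6       117.50        84.4930       506.9581
  7       117.50        79.9745       559.8213
  8       117.50        75.6976       605.5804
  9     1,117.50       681.4312     6,132.8809
  Σ                  1,421.2975     9,249.4875
P = 1,421.2975; D_Mac = 6.50778 yrs; D_mod = 6.15975 yrs.
DV01 ≈ 6.15975 × 1,421.2975 × 0.0001 = 0.875484.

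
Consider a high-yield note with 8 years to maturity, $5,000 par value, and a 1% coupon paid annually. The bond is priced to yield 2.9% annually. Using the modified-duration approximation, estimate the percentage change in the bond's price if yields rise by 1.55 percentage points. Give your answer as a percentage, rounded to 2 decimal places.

Periodic yield y = 0.029. Modified duration first:
  t   CF        PV=CF/(1+0.029)^t    t·PV
  1        50.00        48.5909        48.5909
  2        50.00        47.2214        94.4429
  3        50.00        45.8906       137.6718
  4        50.00        44.5973       178.3892
  5        50.00        43.3404       216.7021
  6        50.00        42.1190       252.7138
  7        50.00        40.9319       286.5236
  8     5,050.00     4,017.6156    32,140.9247
  Σ                  4,330.3071    33,355.9590
P = 4,330.3071; D_Mac = 7.70291 yrs; D_mod = 7.70291/(1+0.029) = 7.48582 yrs.
ΔP/P ≈ -D_mod · Δy = -7.48582 × (+0.0155) = -0.116030 = -11.6030%.

-11.60%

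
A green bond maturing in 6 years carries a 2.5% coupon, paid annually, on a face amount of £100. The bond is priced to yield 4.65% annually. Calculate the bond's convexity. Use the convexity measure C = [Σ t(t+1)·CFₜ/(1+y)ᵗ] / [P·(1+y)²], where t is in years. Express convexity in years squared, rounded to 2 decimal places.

35.14

With y = 0.0465:
  t   CF        PV=CF/(1+0.0465)^t    t·PV        t(t+1)·PV
  1         2.50         2.3889         2.3889           4.7778
  2         2.50         2.2828         4.5655          13.6966
  3         2.50         2.1813         6.5440          26.1760
  4         2.50         2.0844         8.3376          41.6882
  5         2.50         1.9918         9.9590          59.7537
  6       102.50        78.0348       468.2090       3,277.4627
  Σ                     88.9640       500.0040       3,423.5551
P = 88.9640.
Convexity = Σ t(t+1)·PV / [P·(1+y)²] = 3,423.5551 / (88.9640 × 1.095162) = 35.13859.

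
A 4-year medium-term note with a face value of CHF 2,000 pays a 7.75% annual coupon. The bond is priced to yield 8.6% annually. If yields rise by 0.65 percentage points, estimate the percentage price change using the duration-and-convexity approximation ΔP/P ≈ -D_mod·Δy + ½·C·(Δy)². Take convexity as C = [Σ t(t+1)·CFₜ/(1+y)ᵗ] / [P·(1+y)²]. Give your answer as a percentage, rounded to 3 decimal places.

With y = 0.086:
  t   CF        PV=CF/(1+0.086)^t    t·PV        t(t+1)·PV
  1       155.00       142.7256       142.7256         285.4512
  2       155.00       131.4232       262.8464         788.5392
  3       155.00       121.0158       363.0475       1,452.1901
  4     2,155.00     1,549.2731     6,197.0923      30,985.4615
  Σ                  1,944.4377     6,965.7118      33,511.6420
P = 1,944.4377; D_Mac = 3.58238 yrs; D_mod = 3.29869 yrs; C = 14.61309.
Duration effect: -3.29869 × (+0.0065) = -0.021441
Convexity effect: 0.5 × 14.61309 × (0.0065)² = +0.0003087
ΔP/P ≈ -0.021441 + 0.0003087 = -0.021133 = -2.1133%.

-2.113%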